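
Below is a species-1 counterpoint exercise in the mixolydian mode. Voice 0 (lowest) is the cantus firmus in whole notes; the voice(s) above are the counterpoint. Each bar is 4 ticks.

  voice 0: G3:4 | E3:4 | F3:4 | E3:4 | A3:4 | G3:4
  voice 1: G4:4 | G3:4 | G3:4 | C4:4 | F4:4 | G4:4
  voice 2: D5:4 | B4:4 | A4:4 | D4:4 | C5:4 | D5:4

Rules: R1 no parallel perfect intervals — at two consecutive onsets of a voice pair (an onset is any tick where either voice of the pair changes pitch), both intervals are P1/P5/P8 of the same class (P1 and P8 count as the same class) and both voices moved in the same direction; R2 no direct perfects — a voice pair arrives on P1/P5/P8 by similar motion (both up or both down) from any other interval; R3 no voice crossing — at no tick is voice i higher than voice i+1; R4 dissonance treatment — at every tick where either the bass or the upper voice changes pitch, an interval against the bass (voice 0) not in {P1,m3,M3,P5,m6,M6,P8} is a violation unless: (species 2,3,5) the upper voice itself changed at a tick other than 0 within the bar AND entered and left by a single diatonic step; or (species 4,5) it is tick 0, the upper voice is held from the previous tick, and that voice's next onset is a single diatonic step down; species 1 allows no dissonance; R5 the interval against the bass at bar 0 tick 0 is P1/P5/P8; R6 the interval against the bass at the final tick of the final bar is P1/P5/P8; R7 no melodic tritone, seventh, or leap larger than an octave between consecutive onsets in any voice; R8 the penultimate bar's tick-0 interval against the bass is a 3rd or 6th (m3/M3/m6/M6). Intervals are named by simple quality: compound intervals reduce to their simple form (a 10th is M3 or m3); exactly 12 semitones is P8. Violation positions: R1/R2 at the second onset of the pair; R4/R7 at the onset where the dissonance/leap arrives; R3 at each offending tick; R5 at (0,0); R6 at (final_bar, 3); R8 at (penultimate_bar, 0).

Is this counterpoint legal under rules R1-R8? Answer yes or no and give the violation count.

bar 0: v0=G3 v1=G4 v2=D5 (P5)
bar 1: v0=E3 v1=G3 v2=B4 (P5)
bar 2: v0=F3 v1=G3 v2=A4 (M3)
bar 3: v0=E3 v1=C4 v2=D4 (m7)
bar 4: v0=A3 v1=F4 v2=C5 (m3)
bar 5: v0=G3 v1=G4 v2=D5 (P5)
  R1 @ bar1.0: G3/D5 P5 -> E3/B4 P5 similar
  R4 @ bar2.0: F3/G3 M2 untreated
  R4 @ bar3.0: E3/D4 m7 untreated
  R2 @ bar4.0: C4/D4 M2 -> F4/C5 P5 similar
  R7 @ bar4.0: D4->C5 leap 10st
  R1 @ bar5.0: F4/C5 P5 -> G4/D5 P5 similar

No (6 violations)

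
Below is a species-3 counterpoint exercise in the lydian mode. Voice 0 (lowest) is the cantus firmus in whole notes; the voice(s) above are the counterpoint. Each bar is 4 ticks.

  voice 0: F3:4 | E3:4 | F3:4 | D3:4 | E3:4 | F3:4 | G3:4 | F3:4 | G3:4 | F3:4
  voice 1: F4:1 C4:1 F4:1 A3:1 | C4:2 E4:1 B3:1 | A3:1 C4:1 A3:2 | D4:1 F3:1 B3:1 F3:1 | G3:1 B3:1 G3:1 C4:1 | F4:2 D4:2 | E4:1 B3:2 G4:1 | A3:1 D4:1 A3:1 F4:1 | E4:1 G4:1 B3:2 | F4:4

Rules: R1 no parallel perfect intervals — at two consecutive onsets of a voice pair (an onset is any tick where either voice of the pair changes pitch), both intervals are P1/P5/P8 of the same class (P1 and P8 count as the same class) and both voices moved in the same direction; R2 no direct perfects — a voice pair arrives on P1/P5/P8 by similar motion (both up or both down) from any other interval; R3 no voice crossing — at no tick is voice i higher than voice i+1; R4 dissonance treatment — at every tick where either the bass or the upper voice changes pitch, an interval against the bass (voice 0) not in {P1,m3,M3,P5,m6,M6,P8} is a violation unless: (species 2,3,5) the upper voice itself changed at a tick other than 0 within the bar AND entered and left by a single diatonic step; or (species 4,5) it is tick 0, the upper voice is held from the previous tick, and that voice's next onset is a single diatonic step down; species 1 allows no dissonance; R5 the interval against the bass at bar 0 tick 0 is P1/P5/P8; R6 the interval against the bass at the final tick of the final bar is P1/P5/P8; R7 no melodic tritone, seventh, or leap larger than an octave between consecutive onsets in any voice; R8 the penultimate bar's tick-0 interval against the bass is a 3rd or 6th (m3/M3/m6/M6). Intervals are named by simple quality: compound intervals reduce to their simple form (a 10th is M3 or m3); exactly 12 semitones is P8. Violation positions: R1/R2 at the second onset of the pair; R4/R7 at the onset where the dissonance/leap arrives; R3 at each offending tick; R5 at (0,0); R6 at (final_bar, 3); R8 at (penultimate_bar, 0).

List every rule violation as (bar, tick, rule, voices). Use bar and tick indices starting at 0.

bar 0: v0=F3 v1=F4 downbeat P8
bar 1: v0=E3 v1=C4 downbeat m6
bar 2: v0=F3 v1=A3 downbeat M3
bar 3: v0=D3 v1=D4 downbeat P8
bar 4: v0=E3 v1=G3 downbeat m3
bar 5: v0=F3 v1=F4 downbeat P8
bar 6: v0=G3 v1=E4 downbeat M6
bar 7: v0=F3 v1=A3 downbeat M3
bar 8: v0=G3 v1=E4 downbeat M6
bar 9: v0=F3 v1=F4 downbeat P8
  -> R7 @ bar 3 tick 2 v(1,): F3->B3 leap 6st
  -> R7 @ bar 3 tick 3 v(1,): B3->F3 leap 6st
  -> R2 @ bar 5 tick 0 v(0, 1): E3/C4 m6 -> F3/F4 P8 similar
  -> R7 @ bar 7 tick 0 v(1,): G4->A3 leap 10st
  -> R7 @ bar 9 tick 0 v(1,): B3->F4 leap 6st

(3, 2, R7, (1,))
(3, 3, R7, (1,))
(5, 0, R2, (0, 1))
(7, 0, R7, (1,))
(9, 0, R7, (1,))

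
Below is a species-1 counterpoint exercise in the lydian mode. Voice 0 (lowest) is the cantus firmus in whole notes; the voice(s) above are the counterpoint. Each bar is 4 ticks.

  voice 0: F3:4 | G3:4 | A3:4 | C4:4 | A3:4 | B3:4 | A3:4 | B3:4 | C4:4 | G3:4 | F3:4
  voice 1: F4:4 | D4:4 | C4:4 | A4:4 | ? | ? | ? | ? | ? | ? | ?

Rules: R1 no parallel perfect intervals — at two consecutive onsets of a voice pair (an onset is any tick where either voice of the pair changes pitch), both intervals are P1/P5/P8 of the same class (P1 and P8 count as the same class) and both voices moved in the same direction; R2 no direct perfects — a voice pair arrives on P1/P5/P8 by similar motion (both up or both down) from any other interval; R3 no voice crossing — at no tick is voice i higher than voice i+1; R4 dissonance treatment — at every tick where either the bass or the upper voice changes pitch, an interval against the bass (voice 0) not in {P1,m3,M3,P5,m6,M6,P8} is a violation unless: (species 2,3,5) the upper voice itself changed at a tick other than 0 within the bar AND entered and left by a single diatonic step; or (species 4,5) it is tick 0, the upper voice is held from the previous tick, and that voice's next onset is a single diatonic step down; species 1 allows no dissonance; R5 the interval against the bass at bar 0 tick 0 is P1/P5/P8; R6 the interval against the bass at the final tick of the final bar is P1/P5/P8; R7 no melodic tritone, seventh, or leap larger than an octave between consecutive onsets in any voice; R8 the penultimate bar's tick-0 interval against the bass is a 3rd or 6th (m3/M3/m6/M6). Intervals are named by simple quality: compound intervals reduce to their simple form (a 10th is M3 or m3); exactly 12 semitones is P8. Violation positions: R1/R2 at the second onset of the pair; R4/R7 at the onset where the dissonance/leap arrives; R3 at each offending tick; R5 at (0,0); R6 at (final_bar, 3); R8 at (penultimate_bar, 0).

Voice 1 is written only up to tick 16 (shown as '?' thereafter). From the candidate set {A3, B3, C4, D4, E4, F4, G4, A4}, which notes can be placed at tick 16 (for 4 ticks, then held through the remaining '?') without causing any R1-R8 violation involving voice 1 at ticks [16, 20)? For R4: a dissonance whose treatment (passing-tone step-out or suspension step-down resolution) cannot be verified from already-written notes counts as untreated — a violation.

{A4, C4, F4}

A3: violates R2
B3: violates R4,R7
C4: legal
D4: violates R4
E4: violates R2
F4: legal
G4: violates R4
A4: legal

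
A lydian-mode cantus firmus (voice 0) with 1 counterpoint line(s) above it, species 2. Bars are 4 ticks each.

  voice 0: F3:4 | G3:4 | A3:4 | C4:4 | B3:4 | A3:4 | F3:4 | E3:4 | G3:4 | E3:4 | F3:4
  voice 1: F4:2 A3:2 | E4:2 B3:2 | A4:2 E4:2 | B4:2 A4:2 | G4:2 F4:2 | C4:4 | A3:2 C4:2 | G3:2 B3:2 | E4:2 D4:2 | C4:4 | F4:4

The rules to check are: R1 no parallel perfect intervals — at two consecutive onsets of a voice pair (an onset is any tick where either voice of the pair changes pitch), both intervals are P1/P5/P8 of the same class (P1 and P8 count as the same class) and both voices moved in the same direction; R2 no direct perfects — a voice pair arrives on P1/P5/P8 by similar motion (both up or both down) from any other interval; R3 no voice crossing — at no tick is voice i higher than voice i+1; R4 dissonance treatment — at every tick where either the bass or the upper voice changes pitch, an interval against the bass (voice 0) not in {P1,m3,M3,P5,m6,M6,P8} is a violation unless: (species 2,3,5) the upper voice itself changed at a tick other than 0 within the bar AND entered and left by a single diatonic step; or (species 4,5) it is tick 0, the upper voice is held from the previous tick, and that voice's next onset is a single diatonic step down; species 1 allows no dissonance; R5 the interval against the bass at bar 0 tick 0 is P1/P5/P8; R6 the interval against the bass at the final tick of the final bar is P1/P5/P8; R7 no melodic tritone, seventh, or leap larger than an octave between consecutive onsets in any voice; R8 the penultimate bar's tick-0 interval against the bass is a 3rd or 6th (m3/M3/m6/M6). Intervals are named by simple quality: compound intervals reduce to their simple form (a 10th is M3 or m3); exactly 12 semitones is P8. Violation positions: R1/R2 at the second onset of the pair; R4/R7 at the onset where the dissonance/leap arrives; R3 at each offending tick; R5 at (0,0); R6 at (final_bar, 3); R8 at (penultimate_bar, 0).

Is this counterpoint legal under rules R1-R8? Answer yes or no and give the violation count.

No (5 violations)

bar 0: v0=F3 v1=F4 (P8)
bar 1: v0=G3 v1=E4 (M6)
bar 2: v0=A3 v1=A4 (P8)
bar 3: v0=C4 v1=B4 (M7)
bar 4: v0=B3 v1=G4 (m6)
bar 5: v0=A3 v1=C4 (m3)
bar 6: v0=F3 v1=A3 (M3)
bar 7: v0=E3 v1=G3 (m3)
bar 8: v0=G3 v1=E4 (M6)
bar 9: v0=E3 v1=C4 (m6)
bar 10: v0=F3 v1=F4 (P8)
  R2 @ bar2.0: G3/B3 M3 -> A3/A4 P8 similar
  R7 @ bar2.0: B3->A4 leap 10st
  R4 @ bar3.0: C4/B4 M7 untreated
  R4 @ bar4.2: B3/F4 TT untreated
  R2 @ bar10.0: E3/C4 m6 -> F3/F4 P8 similar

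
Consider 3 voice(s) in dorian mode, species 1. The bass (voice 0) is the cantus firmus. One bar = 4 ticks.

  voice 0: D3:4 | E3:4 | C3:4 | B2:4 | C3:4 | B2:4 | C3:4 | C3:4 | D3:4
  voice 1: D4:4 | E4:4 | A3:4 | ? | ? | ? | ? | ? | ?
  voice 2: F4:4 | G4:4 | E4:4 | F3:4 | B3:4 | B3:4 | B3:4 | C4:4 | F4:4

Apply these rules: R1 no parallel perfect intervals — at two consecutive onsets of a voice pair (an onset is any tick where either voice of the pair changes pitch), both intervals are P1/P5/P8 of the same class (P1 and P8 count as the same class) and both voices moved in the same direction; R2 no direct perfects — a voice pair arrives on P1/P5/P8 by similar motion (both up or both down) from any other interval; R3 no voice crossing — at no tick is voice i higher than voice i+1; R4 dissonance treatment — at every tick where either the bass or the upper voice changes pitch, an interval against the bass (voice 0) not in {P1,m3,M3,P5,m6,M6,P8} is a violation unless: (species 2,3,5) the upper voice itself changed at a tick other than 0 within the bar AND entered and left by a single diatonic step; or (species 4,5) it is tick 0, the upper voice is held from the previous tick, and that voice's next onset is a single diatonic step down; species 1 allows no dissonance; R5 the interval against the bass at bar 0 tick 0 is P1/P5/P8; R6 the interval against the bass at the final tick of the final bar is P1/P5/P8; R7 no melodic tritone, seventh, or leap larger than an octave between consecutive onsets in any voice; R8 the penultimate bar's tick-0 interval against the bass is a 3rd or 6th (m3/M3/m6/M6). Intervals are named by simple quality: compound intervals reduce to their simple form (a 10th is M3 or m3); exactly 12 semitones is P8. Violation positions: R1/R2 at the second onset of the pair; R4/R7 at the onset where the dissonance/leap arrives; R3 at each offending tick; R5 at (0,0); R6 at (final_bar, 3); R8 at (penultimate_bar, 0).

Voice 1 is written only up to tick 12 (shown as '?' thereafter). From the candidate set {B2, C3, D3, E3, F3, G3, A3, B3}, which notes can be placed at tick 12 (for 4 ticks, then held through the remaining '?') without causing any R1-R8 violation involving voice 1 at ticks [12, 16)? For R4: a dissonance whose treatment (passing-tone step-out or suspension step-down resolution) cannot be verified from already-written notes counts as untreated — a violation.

B2: violates R2,R7
C3: violates R4
D3: legal
E3: violates R4
F3: violates R2,R4
G3: violates R3
A3: violates R3,R4
B3: violates R3

{D3}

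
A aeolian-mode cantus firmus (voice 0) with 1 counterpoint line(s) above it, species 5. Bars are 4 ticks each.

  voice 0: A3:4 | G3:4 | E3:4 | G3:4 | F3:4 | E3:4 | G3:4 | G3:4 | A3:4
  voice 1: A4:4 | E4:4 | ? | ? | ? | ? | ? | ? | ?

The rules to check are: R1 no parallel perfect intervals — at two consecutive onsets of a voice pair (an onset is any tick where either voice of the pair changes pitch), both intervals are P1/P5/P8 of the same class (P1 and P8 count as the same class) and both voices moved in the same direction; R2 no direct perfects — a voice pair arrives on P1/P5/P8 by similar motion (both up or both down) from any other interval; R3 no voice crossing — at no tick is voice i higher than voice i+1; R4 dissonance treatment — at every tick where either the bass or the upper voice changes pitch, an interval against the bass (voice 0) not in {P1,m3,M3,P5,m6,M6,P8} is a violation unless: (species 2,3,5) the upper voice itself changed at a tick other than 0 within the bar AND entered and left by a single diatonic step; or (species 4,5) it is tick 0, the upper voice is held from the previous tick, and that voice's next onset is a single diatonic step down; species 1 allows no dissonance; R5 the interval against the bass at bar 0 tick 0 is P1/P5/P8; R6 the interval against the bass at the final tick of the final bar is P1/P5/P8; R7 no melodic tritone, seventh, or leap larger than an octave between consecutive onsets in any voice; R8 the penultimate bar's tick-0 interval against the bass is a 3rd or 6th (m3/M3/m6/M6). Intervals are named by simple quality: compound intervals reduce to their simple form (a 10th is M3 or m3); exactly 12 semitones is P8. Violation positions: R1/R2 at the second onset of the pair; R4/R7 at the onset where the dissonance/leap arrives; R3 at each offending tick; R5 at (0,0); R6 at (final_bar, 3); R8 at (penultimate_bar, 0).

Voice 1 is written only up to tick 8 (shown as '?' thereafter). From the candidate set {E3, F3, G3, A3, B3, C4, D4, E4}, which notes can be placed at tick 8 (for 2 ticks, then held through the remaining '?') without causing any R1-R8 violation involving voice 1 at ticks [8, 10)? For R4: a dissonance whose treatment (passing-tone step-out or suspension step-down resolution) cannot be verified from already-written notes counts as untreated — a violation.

E3: violates R2
F3: violates R4,R7
G3: legal
A3: violates R4
B3: violates R2
C4: legal
D4: violates R4
E4: legal

{C4, E4, G3}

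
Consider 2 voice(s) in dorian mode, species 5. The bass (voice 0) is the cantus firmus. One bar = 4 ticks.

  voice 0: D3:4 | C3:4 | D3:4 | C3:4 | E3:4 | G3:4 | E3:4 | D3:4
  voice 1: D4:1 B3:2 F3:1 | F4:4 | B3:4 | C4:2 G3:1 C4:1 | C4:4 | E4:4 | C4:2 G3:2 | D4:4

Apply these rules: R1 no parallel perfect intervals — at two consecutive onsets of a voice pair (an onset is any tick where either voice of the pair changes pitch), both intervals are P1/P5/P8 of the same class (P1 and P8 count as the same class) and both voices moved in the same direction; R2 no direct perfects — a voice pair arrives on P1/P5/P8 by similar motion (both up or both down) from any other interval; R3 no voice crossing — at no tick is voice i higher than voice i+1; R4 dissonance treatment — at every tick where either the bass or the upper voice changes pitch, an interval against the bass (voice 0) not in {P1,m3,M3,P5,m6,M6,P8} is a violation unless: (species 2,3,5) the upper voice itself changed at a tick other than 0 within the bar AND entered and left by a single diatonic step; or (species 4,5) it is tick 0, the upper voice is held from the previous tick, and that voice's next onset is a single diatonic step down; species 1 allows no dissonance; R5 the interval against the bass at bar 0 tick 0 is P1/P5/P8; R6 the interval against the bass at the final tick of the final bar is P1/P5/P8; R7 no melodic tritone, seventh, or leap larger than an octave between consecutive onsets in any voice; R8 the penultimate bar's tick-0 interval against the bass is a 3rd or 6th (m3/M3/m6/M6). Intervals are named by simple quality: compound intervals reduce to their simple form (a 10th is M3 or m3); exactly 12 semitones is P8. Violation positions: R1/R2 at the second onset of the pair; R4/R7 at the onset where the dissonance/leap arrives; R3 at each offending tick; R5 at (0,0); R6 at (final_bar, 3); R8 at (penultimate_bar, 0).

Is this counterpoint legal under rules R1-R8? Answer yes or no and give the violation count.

No (3 violations)

bar 0: v0=D3 v1=D4 (P8)
bar 1: v0=C3 v1=F4 (P4)
bar 2: v0=D3 v1=B3 (M6)
bar 3: v0=C3 v1=C4 (P8)
bar 4: v0=E3 v1=C4 (m6)
bar 5: v0=G3 v1=E4 (M6)
bar 6: v0=E3 v1=C4 (m6)
bar 7: v0=D3 v1=D4 (P8)
  R7 @ bar0.3: B3->F3 leap 6st
  R4 @ bar1.0: C3/F4 P4 untreated
  R7 @ bar2.0: F4->B3 leap 6st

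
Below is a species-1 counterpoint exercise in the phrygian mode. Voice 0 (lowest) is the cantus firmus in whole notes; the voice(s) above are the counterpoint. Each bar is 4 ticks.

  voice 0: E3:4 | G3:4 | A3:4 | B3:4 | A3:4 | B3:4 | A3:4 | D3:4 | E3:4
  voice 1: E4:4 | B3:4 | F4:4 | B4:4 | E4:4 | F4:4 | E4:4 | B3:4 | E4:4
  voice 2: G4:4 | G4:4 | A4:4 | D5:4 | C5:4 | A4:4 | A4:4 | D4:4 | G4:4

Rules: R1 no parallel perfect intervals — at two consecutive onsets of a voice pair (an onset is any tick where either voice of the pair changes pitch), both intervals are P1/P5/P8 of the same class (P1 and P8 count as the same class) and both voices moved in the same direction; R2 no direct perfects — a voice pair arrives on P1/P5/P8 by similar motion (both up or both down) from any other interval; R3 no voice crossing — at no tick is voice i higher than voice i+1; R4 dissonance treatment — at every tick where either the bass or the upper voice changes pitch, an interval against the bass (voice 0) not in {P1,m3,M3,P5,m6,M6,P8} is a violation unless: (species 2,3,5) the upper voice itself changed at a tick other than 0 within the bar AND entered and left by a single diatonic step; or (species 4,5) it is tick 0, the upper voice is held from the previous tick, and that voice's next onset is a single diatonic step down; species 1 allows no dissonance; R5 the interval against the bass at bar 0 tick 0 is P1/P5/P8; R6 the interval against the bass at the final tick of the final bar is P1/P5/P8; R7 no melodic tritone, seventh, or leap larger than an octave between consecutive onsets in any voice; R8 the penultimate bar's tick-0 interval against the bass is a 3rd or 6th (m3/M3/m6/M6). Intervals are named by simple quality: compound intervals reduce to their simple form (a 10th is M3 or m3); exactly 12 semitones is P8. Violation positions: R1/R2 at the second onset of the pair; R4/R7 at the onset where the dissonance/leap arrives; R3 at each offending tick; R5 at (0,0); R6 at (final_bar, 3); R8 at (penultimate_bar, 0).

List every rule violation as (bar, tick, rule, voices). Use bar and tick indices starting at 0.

bar 0: v0=E3 v1=E4 v2=G4 downbeat m3
bar 1: v0=G3 v1=B3 v2=G4 downbeat P8
bar 2: v0=A3 v1=F4 v2=A4 downbeat P8
bar 3: v0=B3 v1=B4 v2=D5 downbeat m3
bar 4: v0=A3 v1=E4 v2=C5 downbeat m3
bar 5: v0=B3 v1=F4 v2=A4 downbeat m7
bar 6: v0=A3 v1=E4 v2=A4 downbeat P8
bar 7: v0=D3 v1=B3 v2=D4 downbeat P8
bar 8: v0=E3 v1=E4 v2=G4 downbeat m3
  -> R5 @ bar 0 tick 0 v(0, 2): opens on m3
  -> R1 @ bar 2 tick 0 v(0, 2): G3/G4 P8 -> A3/A4 P8 similar
  -> R7 @ bar 2 tick 0 v(1,): B3->F4 leap 6st
  -> R2 @ bar 3 tick 0 v(0, 1): A3/F4 m6 -> B3/B4 P8 similar
  -> R7 @ bar 3 tick 0 v(1,): F4->B4 leap 6st
  -> R2 @ bar 4 tick 0 v(0, 1): B3/B4 P8 -> A3/E4 P5 similar
  -> R4 @ bar 5 tick 0 v(0, 1): B3/F4 TT untreated
  -> R4 @ bar 5 tick 0 v(0, 2): B3/A4 m7 untreated
  -> R2 @ bar 6 tick 0 v(0, 1): B3/F4 TT -> A3/E4 P5 similar
  -> R1 @ bar 7 tick 0 v(0, 2): A3/A4 P8 -> D3/D4 P8 similar
  -> R8 @ bar 7 tick 0 v(0, 2): penult P8 not 3rd/6th
  -> R2 @ bar 8 tick 0 v(0, 1): D3/B3 M6 -> E3/E4 P8 similar
  -> R6 @ bar 8 tick 3 v(0, 2): closes on m3

(0, 0, R5, (0, 2))
(2, 0, R1, (0, 2))
(2, 0, R7, (1,))
(3, 0, R2, (0, 1))
(3, 0, R7, (1,))
(4, 0, R2, (0, 1))
(5, 0, R4, (0, 1))
(5, 0, R4, (0, 2))
(6, 0, R2, (0, 1))
(7, 0, R1, (0, 2))
(7, 0, R8, (0, 2))
(8, 0, R2, (0, 1))
(8, 3, R6, (0, 2))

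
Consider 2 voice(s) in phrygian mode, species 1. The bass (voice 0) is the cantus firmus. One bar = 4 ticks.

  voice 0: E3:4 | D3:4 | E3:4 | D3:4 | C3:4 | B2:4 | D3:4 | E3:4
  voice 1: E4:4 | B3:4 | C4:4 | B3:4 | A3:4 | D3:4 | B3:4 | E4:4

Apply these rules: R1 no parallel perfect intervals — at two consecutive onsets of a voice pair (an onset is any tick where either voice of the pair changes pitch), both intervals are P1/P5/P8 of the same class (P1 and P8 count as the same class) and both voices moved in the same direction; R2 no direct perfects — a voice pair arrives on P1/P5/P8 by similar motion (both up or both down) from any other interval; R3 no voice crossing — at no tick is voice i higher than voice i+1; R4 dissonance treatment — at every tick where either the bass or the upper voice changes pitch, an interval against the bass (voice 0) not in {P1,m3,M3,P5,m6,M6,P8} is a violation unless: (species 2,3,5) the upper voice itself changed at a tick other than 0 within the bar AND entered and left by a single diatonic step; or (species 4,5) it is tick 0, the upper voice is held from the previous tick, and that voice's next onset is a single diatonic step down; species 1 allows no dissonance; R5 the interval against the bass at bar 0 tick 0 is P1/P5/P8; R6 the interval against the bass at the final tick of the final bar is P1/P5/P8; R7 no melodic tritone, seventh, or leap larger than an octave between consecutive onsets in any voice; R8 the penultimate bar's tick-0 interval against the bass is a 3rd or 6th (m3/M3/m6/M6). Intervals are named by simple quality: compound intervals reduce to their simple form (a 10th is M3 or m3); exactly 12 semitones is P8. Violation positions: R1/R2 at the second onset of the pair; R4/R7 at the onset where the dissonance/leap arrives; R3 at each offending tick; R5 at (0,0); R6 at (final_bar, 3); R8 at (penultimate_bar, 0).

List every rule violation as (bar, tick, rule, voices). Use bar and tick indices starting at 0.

bar 0: v0=E3 v1=E4 downbeat P8
bar 1: v0=D3 v1=B3 downbeat M6
bar 2: v0=E3 v1=C4 downbeat m6
bar 3: v0=D3 v1=B3 downbeat M6
bar 4: v0=C3 v1=A3 downbeat M6
bar 5: v0=B2 v1=D3 downbeat m3
bar 6: v0=D3 v1=B3 downbeat M6
bar 7: v0=E3 v1=E4 downbeat P8
  -> R2 @ bar 7 tick 0 v(0, 1): D3/B3 M6 -> E3/E4 P8 similar

(7, 0, R2, (0, 1))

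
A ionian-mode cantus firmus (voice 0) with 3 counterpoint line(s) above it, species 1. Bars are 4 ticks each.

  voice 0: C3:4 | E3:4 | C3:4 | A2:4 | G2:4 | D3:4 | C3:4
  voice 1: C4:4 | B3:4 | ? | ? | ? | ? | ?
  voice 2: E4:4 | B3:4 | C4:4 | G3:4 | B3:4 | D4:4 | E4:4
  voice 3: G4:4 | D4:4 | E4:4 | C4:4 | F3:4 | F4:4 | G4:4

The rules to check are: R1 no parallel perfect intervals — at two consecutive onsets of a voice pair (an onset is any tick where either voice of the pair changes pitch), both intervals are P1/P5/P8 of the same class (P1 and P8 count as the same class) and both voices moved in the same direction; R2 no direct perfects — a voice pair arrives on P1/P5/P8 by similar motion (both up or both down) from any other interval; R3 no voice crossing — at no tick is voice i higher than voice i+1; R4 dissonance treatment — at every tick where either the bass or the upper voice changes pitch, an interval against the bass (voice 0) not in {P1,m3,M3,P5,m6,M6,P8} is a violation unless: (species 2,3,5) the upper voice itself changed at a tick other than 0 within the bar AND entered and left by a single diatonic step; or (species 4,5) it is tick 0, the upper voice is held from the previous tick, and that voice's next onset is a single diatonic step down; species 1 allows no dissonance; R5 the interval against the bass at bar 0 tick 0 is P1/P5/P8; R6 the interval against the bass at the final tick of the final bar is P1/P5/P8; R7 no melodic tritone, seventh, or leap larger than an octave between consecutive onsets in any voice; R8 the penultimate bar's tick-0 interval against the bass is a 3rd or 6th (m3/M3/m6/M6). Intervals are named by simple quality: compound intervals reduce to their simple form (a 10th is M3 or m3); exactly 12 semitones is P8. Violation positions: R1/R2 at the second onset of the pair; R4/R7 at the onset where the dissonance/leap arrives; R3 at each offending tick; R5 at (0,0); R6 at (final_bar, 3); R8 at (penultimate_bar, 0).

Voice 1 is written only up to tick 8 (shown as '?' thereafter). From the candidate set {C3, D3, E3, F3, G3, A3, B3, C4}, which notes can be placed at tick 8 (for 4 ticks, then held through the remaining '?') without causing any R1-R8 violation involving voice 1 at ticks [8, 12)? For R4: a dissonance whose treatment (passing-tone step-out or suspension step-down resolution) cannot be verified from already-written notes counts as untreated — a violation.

{A3, E3}

C3: violates R2,R7
D3: violates R4
E3: legal
F3: violates R4,R7
G3: violates R1
A3: legal
B3: violates R4
C4: violates R1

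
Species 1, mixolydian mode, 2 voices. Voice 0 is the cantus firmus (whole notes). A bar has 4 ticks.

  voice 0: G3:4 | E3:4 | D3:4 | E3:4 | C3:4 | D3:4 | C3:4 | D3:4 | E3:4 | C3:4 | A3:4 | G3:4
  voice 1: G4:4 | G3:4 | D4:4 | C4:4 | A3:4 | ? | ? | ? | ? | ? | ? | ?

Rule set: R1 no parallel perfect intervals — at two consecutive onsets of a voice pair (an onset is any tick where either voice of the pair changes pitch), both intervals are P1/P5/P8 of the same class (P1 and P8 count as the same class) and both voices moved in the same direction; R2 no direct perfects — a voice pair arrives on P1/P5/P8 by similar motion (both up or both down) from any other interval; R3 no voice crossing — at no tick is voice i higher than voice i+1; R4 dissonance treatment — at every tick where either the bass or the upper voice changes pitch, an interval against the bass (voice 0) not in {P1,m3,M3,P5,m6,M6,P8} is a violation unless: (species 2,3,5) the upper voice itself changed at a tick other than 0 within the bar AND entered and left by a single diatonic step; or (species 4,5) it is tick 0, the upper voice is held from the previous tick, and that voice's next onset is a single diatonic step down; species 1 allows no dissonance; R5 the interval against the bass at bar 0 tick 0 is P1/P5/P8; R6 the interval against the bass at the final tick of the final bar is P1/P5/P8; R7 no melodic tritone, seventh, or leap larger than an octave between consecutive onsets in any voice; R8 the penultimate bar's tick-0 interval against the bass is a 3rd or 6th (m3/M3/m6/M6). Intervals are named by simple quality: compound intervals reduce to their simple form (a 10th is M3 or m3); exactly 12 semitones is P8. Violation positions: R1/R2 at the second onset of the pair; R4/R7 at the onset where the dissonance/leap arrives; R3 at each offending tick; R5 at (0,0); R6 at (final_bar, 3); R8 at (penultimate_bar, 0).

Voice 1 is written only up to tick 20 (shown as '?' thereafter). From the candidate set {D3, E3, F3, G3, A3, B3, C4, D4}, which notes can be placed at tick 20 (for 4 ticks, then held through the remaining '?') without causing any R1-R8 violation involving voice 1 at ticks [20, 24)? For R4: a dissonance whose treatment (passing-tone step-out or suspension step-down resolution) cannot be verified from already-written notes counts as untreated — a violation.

{A3, B3, D3, F3}

D3: legal
E3: violates R4
F3: legal
G3: violates R4
A3: legal
B3: legal
C4: violates R4
D4: violates R2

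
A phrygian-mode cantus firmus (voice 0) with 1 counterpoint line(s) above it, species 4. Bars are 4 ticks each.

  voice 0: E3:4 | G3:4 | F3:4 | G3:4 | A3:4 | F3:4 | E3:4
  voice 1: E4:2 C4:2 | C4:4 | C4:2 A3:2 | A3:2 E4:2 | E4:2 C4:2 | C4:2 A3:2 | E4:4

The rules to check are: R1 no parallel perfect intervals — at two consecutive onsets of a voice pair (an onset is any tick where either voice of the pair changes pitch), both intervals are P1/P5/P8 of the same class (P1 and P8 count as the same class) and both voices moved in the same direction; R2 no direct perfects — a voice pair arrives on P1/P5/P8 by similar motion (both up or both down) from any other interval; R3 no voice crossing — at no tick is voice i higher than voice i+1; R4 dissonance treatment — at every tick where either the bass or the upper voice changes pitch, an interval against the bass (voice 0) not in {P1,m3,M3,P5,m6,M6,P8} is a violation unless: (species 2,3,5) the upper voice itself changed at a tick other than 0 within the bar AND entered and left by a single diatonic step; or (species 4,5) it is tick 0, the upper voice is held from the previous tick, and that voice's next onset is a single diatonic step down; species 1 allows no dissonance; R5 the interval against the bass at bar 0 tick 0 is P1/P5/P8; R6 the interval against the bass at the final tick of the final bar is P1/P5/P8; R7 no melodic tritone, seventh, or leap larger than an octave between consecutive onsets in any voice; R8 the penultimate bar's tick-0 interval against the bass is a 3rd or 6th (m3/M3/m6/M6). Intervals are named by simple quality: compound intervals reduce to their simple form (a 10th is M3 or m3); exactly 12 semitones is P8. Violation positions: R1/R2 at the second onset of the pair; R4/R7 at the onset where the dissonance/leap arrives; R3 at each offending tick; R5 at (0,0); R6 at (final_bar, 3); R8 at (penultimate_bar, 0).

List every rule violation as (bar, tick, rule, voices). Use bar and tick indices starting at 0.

(1, 0, R4, (0, 1))
(3, 0, R4, (0, 1))
(5, 0, R8, (0, 1))

bar 0: v0=E3 v1=E4 downbeat P8
bar 1: v0=G3 v1=C4 downbeat P4
bar 2: v0=F3 v1=C4 downbeat P5
bar 3: v0=G3 v1=A3 downbeat M2
bar 4: v0=A3 v1=E4 downbeat P5
bar 5: v0=F3 v1=C4 downbeat P5
bar 6: v0=E3 v1=E4 downbeat P8
  -> R4 @ bar 1 tick 0 v(0, 1): G3/C4 P4 untreated
  -> R4 @ bar 3 tick 0 v(0, 1): G3/A3 M2 untreated
  -> R8 @ bar 5 tick 0 v(0, 1): penult P5 not 3rd/6th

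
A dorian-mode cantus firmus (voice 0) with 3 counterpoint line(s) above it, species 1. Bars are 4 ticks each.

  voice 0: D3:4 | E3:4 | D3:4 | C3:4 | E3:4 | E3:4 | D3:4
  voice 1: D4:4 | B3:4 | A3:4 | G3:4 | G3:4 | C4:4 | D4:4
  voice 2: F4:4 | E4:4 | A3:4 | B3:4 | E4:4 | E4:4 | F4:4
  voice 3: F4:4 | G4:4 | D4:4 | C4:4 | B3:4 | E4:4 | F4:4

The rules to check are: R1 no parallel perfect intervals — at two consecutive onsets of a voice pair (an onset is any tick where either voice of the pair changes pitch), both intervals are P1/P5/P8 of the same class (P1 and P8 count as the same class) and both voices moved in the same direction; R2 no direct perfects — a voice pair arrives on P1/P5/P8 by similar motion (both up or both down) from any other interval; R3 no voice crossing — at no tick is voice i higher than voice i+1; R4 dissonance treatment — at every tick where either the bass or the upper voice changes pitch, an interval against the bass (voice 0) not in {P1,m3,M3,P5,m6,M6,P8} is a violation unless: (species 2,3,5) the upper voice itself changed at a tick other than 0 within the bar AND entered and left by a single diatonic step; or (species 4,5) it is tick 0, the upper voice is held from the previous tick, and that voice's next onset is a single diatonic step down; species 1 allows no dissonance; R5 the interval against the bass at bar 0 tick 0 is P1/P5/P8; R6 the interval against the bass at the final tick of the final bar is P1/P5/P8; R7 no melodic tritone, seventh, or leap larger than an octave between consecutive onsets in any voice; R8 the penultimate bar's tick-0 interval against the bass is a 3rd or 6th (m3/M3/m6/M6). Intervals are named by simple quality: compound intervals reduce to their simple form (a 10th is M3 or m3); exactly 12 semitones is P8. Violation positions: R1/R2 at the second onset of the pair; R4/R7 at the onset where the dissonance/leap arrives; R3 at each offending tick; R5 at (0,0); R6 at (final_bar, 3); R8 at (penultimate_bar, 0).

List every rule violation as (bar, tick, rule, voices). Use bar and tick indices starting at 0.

bar 0: v0=D3 v1=D4 v2=F4 v3=F4 downbeat m3
bar 1: v0=E3 v1=B3 v2=E4 v3=G4 downbeat m3
bar 2: v0=D3 v1=A3 v2=A3 v3=D4 downbeat P8
bar 3: v0=C3 v1=G3 v2=B3 v3=C4 downbeat P8
bar 4: v0=E3 v1=G3 v2=E4 v3=B3 downbeat P5
bar 5: v0=E3 v1=C4 v2=E4 v3=E4 downbeat P8
bar 6: v0=D3 v1=D4 v2=F4 v3=F4 downbeat m3
  -> R5 @ bar 0 tick 0 v(0, 2): opens on m3
  -> R5 @ bar 0 tick 0 v(0, 3): opens on m3
  -> R1 @ bar 2 tick 0 v(0, 1): E3/B3 P5 -> D3/A3 P5 similar
  -> R2 @ bar 2 tick 0 v(0, 2): E3/E4 P8 -> D3/A3 P5 similar
  -> R2 @ bar 2 tick 0 v(0, 3): E3/G4 m3 -> D3/D4 P8 similar
  -> R2 @ bar 2 tick 0 v(1, 2): B3/E4 P4 -> A3/A3 P1 similar
  -> R1 @ bar 3 tick 0 v(0, 1): D3/A3 P5 -> C3/G3 P5 similar
  -> R1 @ bar 3 tick 0 v(0, 3): D3/D4 P8 -> C3/C4 P8 similar
  -> R4 @ bar 3 tick 0 v(0, 2): C3/B3 M7 untreated
  -> R2 @ bar 4 tick 0 v(0, 2): C3/B3 M7 -> E3/E4 P8 similar
  -> R3 @ bar 4 tick 0 v(2, 3): E4 above B3
  -> R3 @ bar 4 tick 1 v(2, 3): E4 above B3
  -> R3 @ bar 4 tick 2 v(2, 3): E4 above B3
  -> R3 @ bar 4 tick 3 v(2, 3): E4 above B3
  -> R8 @ bar 5 tick 0 v(0, 2): penult P8 not 3rd/6th
  -> R8 @ bar 5 tick 0 v(0, 3): penult P8 not 3rd/6th
  -> R1 @ bar 6 tick 0 v(2, 3): E4/E4 P1 -> F4/F4 P1 similar
  -> R6 @ bar 6 tick 3 v(0, 2): closes on m3
  -> R6 @ bar 6 tick 3 v(0, 3): closes on m3

(0, 0, R5, (0, 2))
(0, 0, R5, (0, 3))
(2, 0, R1, (0, 1))
(2, 0, R2, (0, 2))
(2, 0, R2, (0, 3))
(2, 0, R2, (1, 2))
(3, 0, R1, (0, 1))
(3, 0, R1, (0, 3))
(3, 0, R4, (0, 2))
(4, 0, R2, (0, 2))
(4, 0, R3, (2, 3))
(4, 1, R3, (2, 3))
(4, 2, R3, (2, 3))
(4, 3, R3, (2, 3))
(5, 0, R8, (0, 2))
(5, 0, R8, (0, 3))
(6, 0, R1, (2, 3))
(6, 3, R6, (0, 2))
(6, 3, R6, (0, 3))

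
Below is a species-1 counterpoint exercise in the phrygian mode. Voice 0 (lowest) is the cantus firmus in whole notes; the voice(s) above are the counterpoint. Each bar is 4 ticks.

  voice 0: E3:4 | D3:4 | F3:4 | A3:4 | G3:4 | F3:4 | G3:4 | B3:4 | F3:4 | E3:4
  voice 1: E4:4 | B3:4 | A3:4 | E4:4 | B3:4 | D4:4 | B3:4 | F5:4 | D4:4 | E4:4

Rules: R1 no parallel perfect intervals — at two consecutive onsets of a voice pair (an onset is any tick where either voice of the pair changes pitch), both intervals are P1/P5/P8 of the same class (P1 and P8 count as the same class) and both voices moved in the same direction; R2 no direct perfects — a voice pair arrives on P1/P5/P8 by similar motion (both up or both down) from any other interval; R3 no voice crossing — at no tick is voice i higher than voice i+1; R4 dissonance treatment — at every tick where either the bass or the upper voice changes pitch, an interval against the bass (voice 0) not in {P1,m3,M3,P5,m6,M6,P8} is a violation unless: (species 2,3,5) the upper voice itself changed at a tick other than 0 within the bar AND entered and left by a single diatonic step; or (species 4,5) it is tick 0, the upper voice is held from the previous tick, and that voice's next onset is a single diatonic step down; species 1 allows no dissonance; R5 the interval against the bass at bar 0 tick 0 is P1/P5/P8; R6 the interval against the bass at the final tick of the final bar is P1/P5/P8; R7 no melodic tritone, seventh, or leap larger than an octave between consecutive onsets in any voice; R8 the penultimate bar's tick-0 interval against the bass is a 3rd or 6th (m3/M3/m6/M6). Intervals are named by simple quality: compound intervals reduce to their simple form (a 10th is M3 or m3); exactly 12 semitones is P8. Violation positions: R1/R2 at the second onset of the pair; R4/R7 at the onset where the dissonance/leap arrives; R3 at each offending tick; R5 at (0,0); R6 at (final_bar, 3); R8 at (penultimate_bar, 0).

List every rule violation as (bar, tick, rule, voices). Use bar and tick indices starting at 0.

bar 0: v0=E3 v1=E4 downbeat P8
bar 1: v0=D3 v1=B3 downbeat M6
bar 2: v0=F3 v1=A3 downbeat M3
bar 3: v0=A3 v1=E4 downbeat P5
bar 4: v0=G3 v1=B3 downbeat M3
bar 5: v0=F3 v1=D4 downbeat M6
bar 6: v0=G3 v1=B3 downbeat M3
bar 7: v0=B3 v1=F5 downbeat TT
bar 8: v0=F3 v1=D4 downbeat M6
bar 9: v0=E3 v1=E4 downbeat P8
  -> R2 @ bar 3 tick 0 v(0, 1): F3/A3 M3 -> A3/E4 P5 similar
  -> R4 @ bar 7 tick 0 v(0, 1): B3/F5 TT untreated
  -> R7 @ bar 7 tick 0 v(1,): B3->F5 leap 18st
  -> R7 @ bar 8 tick 0 v(0,): B3->F3 leap 6st
  -> R7 @ bar 8 tick 0 v(1,): F5->D4 leap 15st

(3, 0, R2, (0, 1))
(7, 0, R4, (0, 1))
(7, 0, R7, (1,))
(8, 0, R7, (0,))
(8, 0, R7, (1,))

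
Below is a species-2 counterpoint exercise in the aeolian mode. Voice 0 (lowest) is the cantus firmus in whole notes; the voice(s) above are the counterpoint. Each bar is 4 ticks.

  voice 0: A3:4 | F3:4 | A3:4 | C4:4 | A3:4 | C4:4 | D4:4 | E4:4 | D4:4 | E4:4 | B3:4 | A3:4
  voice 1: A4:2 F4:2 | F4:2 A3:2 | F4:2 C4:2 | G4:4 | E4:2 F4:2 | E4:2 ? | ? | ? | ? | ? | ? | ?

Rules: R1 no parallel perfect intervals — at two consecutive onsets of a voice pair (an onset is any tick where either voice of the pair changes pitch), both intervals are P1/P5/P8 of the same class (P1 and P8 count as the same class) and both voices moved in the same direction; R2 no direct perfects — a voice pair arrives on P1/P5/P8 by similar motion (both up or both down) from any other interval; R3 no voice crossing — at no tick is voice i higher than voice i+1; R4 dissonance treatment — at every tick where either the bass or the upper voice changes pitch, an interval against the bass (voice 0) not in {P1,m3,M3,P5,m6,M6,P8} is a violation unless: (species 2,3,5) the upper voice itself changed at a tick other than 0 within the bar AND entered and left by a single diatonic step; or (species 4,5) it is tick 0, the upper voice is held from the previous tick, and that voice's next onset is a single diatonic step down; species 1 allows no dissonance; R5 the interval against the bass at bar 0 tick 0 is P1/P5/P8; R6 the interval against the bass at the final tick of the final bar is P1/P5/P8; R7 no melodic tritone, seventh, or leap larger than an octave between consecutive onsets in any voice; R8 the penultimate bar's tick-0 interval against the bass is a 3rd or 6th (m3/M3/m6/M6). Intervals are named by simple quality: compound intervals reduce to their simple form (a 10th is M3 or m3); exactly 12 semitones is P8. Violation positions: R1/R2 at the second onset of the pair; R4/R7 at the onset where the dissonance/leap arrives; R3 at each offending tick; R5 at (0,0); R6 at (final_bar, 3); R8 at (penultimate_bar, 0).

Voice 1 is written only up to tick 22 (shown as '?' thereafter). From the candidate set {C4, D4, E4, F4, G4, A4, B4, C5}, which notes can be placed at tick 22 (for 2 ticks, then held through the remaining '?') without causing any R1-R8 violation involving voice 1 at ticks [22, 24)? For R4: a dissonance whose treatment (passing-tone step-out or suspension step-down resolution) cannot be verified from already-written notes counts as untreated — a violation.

{A4, C4, C5, E4, G4}

C4: legal
D4: violates R4
E4: legal
F4: violates R4
G4: legal
A4: legal
B4: violates R4
C5: legal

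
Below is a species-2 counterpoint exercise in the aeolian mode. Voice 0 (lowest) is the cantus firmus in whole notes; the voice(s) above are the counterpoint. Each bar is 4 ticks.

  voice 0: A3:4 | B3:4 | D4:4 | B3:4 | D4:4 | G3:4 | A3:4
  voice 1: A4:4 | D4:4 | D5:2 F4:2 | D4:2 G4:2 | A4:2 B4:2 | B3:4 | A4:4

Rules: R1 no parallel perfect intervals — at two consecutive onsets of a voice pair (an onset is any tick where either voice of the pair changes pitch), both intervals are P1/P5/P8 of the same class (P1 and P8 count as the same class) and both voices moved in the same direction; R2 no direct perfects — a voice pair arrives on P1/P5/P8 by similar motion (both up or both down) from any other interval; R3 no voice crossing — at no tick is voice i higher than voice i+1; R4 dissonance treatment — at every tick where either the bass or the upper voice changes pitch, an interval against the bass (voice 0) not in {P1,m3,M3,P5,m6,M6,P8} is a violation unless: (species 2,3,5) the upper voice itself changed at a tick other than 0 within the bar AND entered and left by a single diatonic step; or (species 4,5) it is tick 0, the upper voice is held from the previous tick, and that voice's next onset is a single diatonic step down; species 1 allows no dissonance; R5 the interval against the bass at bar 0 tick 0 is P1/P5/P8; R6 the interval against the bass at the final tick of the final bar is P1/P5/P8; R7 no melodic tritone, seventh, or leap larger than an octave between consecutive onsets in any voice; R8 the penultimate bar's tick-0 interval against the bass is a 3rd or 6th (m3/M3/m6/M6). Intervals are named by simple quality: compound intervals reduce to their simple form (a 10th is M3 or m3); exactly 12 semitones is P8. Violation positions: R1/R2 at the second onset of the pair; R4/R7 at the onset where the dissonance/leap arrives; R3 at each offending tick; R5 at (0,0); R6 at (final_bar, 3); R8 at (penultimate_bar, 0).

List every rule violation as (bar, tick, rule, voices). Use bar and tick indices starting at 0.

(2, 0, R2, (0, 1))
(4, 0, R2, (0, 1))
(6, 0, R2, (0, 1))
(6, 0, R7, (1,))

bar 0: v0=A3 v1=A4 downbeat P8
bar 1: v0=B3 v1=D4 downbeat m3
bar 2: v0=D4 v1=D5 downbeat P8
bar 3: v0=B3 v1=D4 downbeat m3
bar 4: v0=D4 v1=A4 downbeat P5
bar 5: v0=G3 v1=B3 downbeat M3
bar 6: v0=A3 v1=A4 downbeat P8
  -> R2 @ bar 2 tick 0 v(0, 1): B3/D4 m3 -> D4/D5 P8 similar
  -> R2 @ bar 4 tick 0 v(0, 1): B3/G4 m6 -> D4/A4 P5 similar
  -> R2 @ bar 6 tick 0 v(0, 1): G3/B3 M3 -> A3/A4 P8 similar
  -> R7 @ bar 6 tick 0 v(1,): B3->A4 leap 10st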